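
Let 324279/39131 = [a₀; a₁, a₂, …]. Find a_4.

324279 = 8·39131 + 11231   →  a_0 = 8
39131 = 3·11231 + 5438   →  a_1 = 3
11231 = 2·5438 + 355   →  a_2 = 2
5438 = 15·355 + 113   →  a_3 = 15
355 = 3·113 + 16   →  a_4 = 3

3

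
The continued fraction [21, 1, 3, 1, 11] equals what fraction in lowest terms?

1286/59

Using pₖ = aₖpₖ₋₁ + pₖ₋₂ and qₖ = aₖqₖ₋₁ + qₖ₋₂:
  k=0: a=21, p=21, q=1
  k=1: a=1, p=22, q=1
  k=2: a=3, p=87, q=4
  k=3: a=1, p=109, q=5
  k=4: a=11, p=1286, q=59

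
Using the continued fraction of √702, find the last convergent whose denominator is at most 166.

2782/105

√702 = [26; 2, 52, …] (period length 2).
Convergents:
  p_0/q_0 = 26/1
  p_1/q_1 = 53/2
  p_2/q_2 = 2782/105
  p_3/q_3 = 5617/212
q_2 = 105 ≤ 166 < 212 = q_3, so the answer is 2782/105.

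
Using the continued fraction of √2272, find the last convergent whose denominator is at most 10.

143/3

√2272 = [47; 1, 1, 1, 94, …] (period length 4).
Convergents:
  p_0/q_0 = 47/1
  p_1/q_1 = 48/1
  p_2/q_2 = 95/2
  p_3/q_3 = 143/3
  p_4/q_4 = 13537/284
q_3 = 3 ≤ 10 < 284 = q_4, so the answer is 143/3.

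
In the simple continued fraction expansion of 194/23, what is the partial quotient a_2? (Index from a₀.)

194 = 8·23 + 10   →  a_0 = 8
23 = 2·10 + 3   →  a_1 = 2
10 = 3·3 + 1   →  a_2 = 3

3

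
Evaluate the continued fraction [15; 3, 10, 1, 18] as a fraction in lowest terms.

Using pₖ = aₖpₖ₋₁ + pₖ₋₂ and qₖ = aₖqₖ₋₁ + qₖ₋₂:
  k=0: a=15, p=15, q=1
  k=1: a=3, p=46, q=3
  k=2: a=10, p=475, q=31
  k=3: a=1, p=521, q=34
  k=4: a=18, p=9853, q=643

9853/643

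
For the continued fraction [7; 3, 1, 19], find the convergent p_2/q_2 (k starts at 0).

29/4

Using pₖ = aₖpₖ₋₁ + pₖ₋₂, qₖ = aₖqₖ₋₁ + qₖ₋₂ (with p₋₁=1, p₋₂=0, q₋₁=0, q₋₂=1):
  k=0: a=7, p=7, q=1
  k=1: a=3, p=22, q=3
  k=2: a=1, p=29, q=4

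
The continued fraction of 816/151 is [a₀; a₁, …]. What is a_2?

2

816 = 5·151 + 61   →  a_0 = 5
151 = 2·61 + 29   →  a_1 = 2
61 = 2·29 + 3   →  a_2 = 2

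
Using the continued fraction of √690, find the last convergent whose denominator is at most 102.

√690 = [26; 3, 1, 2, 1, 3, 52, …] (period length 6).
Convergents:
  p_0/q_0 = 26/1
  p_1/q_1 = 79/3
  p_2/q_2 = 105/4
  p_3/q_3 = 289/11
  p_4/q_4 = 394/15
  p_5/q_5 = 1471/56
  p_6/q_6 = 76886/2927
q_5 = 56 ≤ 102 < 2927 = q_6, so the answer is 1471/56.

1471/56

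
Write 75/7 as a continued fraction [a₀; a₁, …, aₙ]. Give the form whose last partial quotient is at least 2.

75 = 10×7 + 5
7 = 1×5 + 2
5 = 2×2 + 1
2 = 2×1 + 0  (stop)
So 75/7 = [10; 1, 2, 2].

[10; 1, 2, 2]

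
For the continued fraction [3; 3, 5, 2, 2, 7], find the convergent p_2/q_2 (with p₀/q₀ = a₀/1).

Using pₖ = aₖpₖ₋₁ + pₖ₋₂, qₖ = aₖqₖ₋₁ + qₖ₋₂ (with p₋₁=1, p₋₂=0, q₋₁=0, q₋₂=1):
  k=0: a=3, p=3, q=1
  k=1: a=3, p=10, q=3
  k=2: a=5, p=53, q=16

53/16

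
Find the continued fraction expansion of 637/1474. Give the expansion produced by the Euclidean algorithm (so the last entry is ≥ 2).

637 = 0×1474 + 637
1474 = 2×637 + 200
637 = 3×200 + 37
200 = 5×37 + 15
37 = 2×15 + 7
15 = 2×7 + 1
7 = 7×1 + 0  (stop)
So 637/1474 = [0; 2, 3, 5, 2, 2, 7].

[0; 2, 3, 5, 2, 2, 7]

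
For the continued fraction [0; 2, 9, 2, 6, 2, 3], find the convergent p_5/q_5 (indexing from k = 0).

Using pₖ = aₖpₖ₋₁ + pₖ₋₂, qₖ = aₖqₖ₋₁ + qₖ₋₂ (with p₋₁=1, p₋₂=0, q₋₁=0, q₋₂=1):
  k=0: a=0, p=0, q=1
  k=1: a=2, p=1, q=2
  k=2: a=9, p=9, q=19
  k=3: a=2, p=19, q=40
  k=4: a=6, p=123, q=259
  k=5: a=2, p=265, q=558

265/558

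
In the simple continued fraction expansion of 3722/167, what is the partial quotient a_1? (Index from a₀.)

3722 = 22·167 + 48   →  a_0 = 22
167 = 3·48 + 23   →  a_1 = 3

3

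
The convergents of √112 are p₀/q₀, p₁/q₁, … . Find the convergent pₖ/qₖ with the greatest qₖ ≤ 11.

√112 = [10; 1, 1, 2, 1, 1, 20, …] (period length 6).
Convergents:
  p_0/q_0 = 10/1
  p_1/q_1 = 11/1
  p_2/q_2 = 21/2
  p_3/q_3 = 53/5
  p_4/q_4 = 74/7
  p_5/q_5 = 127/12
q_4 = 7 ≤ 11 < 12 = q_5, so the answer is 74/7.

74/7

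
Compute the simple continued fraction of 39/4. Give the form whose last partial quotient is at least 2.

[9; 1, 3]

39 = 9×4 + 3
4 = 1×3 + 1
3 = 3×1 + 0  (stop)
So 39/4 = [9; 1, 3].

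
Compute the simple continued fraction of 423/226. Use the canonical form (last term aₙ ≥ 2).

423 = 1*226 + 197
226 = 1*197 + 29
197 = 6*29 + 23
29 = 1*23 + 6
23 = 3*6 + 5
6 = 1*5 + 1
5 = 5*1 + 0  (stop)
So 423/226 = [1; 1, 6, 1, 3, 1, 5].

[1; 1, 6, 1, 3, 1, 5]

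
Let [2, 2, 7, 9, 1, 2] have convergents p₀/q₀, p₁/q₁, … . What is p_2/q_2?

Using pₖ = aₖpₖ₋₁ + pₖ₋₂, qₖ = aₖqₖ₋₁ + qₖ₋₂ (with p₋₁=1, p₋₂=0, q₋₁=0, q₋₂=1):
  k=0: a=2, p=2, q=1
  k=1: a=2, p=5, q=2
  k=2: a=7, p=37, q=15

37/15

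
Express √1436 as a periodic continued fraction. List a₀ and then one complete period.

[37; 1, 8, 2, 18, 2, 8, 1, 74]

a₀ = ⌊√1436⌋ = 37.
With m₀=0, d₀=1 and mₖ₊₁ = dₖaₖ − mₖ, dₖ₊₁ = (n − mₖ₊₁²)/dₖ, aₖ₊₁ = ⌊(a₀+mₖ₊₁)/dₖ₊₁⌋:
  k=1: m=37, d=67, a=1
  k=2: m=30, d=8, a=8
  k=3: m=34, d=35, a=2
  k=4: m=36, d=4, a=18
  k=5: m=36, d=35, a=2
  k=6: m=34, d=8, a=8
  k=7: m=30, d=67, a=1
  k=8: m=37, d=1, a=74
d=1 and a=2a₀=74 at k=8, so the next step gives (m, d) = (37, 67) again — its k=1 value — and the period has length 8.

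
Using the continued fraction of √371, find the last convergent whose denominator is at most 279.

1695/88

√371 = [19; 3, 1, 4, 1, 3, 38, …] (period length 6).
Convergents:
  p_0/q_0 = 19/1
  p_1/q_1 = 58/3
  p_2/q_2 = 77/4
  p_3/q_3 = 366/19
  p_4/q_4 = 443/23
  p_5/q_5 = 1695/88
  p_6/q_6 = 64853/3367
q_5 = 88 ≤ 279 < 3367 = q_6, so the answer is 1695/88.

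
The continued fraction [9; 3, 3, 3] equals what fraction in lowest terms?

307/33

Using pₖ = aₖpₖ₋₁ + pₖ₋₂ and qₖ = aₖqₖ₋₁ + qₖ₋₂:
  k=0: a=9, p=9, q=1
  k=1: a=3, p=28, q=3
  k=2: a=3, p=93, q=10
  k=3: a=3, p=307, q=33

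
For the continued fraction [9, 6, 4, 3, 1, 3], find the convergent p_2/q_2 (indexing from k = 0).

Using pₖ = aₖpₖ₋₁ + pₖ₋₂, qₖ = aₖqₖ₋₁ + qₖ₋₂ (with p₋₁=1, p₋₂=0, q₋₁=0, q₋₂=1):
  k=0: a=9, p=9, q=1
  k=1: a=6, p=55, q=6
  k=2: a=4, p=229, q=25

229/25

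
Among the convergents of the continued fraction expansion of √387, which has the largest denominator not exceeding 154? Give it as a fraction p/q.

√387 = [19; 1, 2, 19, 2, 1, 38, …] (period length 6).
Convergents:
  p_0/q_0 = 19/1
  p_1/q_1 = 20/1
  p_2/q_2 = 59/3
  p_3/q_3 = 1141/58
  p_4/q_4 = 2341/119
  p_5/q_5 = 3482/177
q_4 = 119 ≤ 154 < 177 = q_5, so the answer is 2341/119.

2341/119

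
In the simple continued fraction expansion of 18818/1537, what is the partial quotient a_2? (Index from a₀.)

9

18818 = 12·1537 + 374   →  a_0 = 12
1537 = 4·374 + 41   →  a_1 = 4
374 = 9·41 + 5   →  a_2 = 9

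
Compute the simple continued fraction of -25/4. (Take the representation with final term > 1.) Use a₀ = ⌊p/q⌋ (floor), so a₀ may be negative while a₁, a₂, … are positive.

[-7; 1, 3]

-25 = -7*4 + 3
4 = 1*3 + 1
3 = 3*1 + 0  (stop)
So -25/4 = [-7; 1, 3].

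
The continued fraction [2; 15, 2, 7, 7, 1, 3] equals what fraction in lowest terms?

15105/7316

Using pₖ = aₖpₖ₋₁ + pₖ₋₂ and qₖ = aₖqₖ₋₁ + qₖ₋₂:
  k=0: a=2, p=2, q=1
  k=1: a=15, p=31, q=15
  k=2: a=2, p=64, q=31
  k=3: a=7, p=479, q=232
  k=4: a=7, p=3417, q=1655
  k=5: a=1, p=3896, q=1887
  k=6: a=3, p=15105, q=7316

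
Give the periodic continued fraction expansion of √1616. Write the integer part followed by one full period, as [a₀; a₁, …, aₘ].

[40; 5, 80]

a₀ = ⌊√1616⌋ = 40.
With m₀=0, d₀=1 and mₖ₊₁ = dₖaₖ − mₖ, dₖ₊₁ = (n − mₖ₊₁²)/dₖ, aₖ₊₁ = ⌊(a₀+mₖ₊₁)/dₖ₊₁⌋:
  k=1: m=40, d=16, a=5
  k=2: m=40, d=1, a=80
d=1 and a=2a₀=80 at k=2, so the next step gives (m, d) = (40, 16) again — its k=1 value — and the period has length 2.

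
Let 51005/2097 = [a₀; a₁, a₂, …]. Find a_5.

7

51005 = 24·2097 + 677   →  a_0 = 24
2097 = 3·677 + 66   →  a_1 = 3
677 = 10·66 + 17   →  a_2 = 10
66 = 3·17 + 15   →  a_3 = 3
17 = 1·15 + 2   →  a_4 = 1
15 = 7·2 + 1   →  a_5 = 7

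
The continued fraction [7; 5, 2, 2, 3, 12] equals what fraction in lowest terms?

Using pₖ = aₖpₖ₋₁ + pₖ₋₂ and qₖ = aₖqₖ₋₁ + qₖ₋₂:
  k=0: a=7, p=7, q=1
  k=1: a=5, p=36, q=5
  k=2: a=2, p=79, q=11
  k=3: a=2, p=194, q=27
  k=4: a=3, p=661, q=92
  k=5: a=12, p=8126, q=1131

8126/1131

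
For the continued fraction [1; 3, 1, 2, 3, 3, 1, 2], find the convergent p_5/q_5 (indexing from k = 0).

Using pₖ = aₖpₖ₋₁ + pₖ₋₂, qₖ = aₖqₖ₋₁ + qₖ₋₂ (with p₋₁=1, p₋₂=0, q₋₁=0, q₋₂=1):
  k=0: a=1, p=1, q=1
  k=1: a=3, p=4, q=3
  k=2: a=1, p=5, q=4
  k=3: a=2, p=14, q=11
  k=4: a=3, p=47, q=37
  k=5: a=3, p=155, q=122

155/122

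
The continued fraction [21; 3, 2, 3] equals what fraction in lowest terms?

511/24

Using pₖ = aₖpₖ₋₁ + pₖ₋₂ and qₖ = aₖqₖ₋₁ + qₖ₋₂:
  k=0: a=21, p=21, q=1
  k=1: a=3, p=64, q=3
  k=2: a=2, p=149, q=7
  k=3: a=3, p=511, q=24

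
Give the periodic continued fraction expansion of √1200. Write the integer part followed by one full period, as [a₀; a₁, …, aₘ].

a₀ = ⌊√1200⌋ = 34.
With m₀=0, d₀=1 and mₖ₊₁ = dₖaₖ − mₖ, dₖ₊₁ = (n − mₖ₊₁²)/dₖ, aₖ₊₁ = ⌊(a₀+mₖ₊₁)/dₖ₊₁⌋:
  k=1: m=34, d=44, a=1
  k=2: m=10, d=25, a=1
  k=3: m=15, d=39, a=1
  k=4: m=24, d=16, a=3
  k=5: m=24, d=39, a=1
  k=6: m=15, d=25, a=1
  k=7: m=10, d=44, a=1
  k=8: m=34, d=1, a=68
d=1 and a=2a₀=68 at k=8, so the next step gives (m, d) = (34, 44) again — its k=1 value — and the period has length 8.

[34; 1, 1, 1, 3, 1, 1, 1, 68]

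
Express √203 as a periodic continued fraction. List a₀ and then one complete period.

[14; 4, 28]

a₀ = ⌊√203⌋ = 14.
With m₀=0, d₀=1 and mₖ₊₁ = dₖaₖ − mₖ, dₖ₊₁ = (n − mₖ₊₁²)/dₖ, aₖ₊₁ = ⌊(a₀+mₖ₊₁)/dₖ₊₁⌋:
  k=1: m=14, d=7, a=4
  k=2: m=14, d=1, a=28
d=1 and a=2a₀=28 at k=2, so the next step gives (m, d) = (14, 7) again — its k=1 value — and the period has length 2.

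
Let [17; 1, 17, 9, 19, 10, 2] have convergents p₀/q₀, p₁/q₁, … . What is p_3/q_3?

Using pₖ = aₖpₖ₋₁ + pₖ₋₂, qₖ = aₖqₖ₋₁ + qₖ₋₂ (with p₋₁=1, p₋₂=0, q₋₁=0, q₋₂=1):
  k=0: a=17, p=17, q=1
  k=1: a=1, p=18, q=1
  k=2: a=17, p=323, q=18
  k=3: a=9, p=2925, q=163

2925/163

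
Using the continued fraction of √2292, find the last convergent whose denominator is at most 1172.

36720/767

√2292 = [47; 1, 6, 1, 94, …] (period length 4).
Convergents:
  p_0/q_0 = 47/1
  p_1/q_1 = 48/1
  p_2/q_2 = 335/7
  p_3/q_3 = 383/8
  p_4/q_4 = 36337/759
  p_5/q_5 = 36720/767
  p_6/q_6 = 256657/5361
q_5 = 767 ≤ 1172 < 5361 = q_6, so the answer is 36720/767.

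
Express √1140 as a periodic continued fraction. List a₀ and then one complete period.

a₀ = ⌊√1140⌋ = 33.
With m₀=0, d₀=1 and mₖ₊₁ = dₖaₖ − mₖ, dₖ₊₁ = (n − mₖ₊₁²)/dₖ, aₖ₊₁ = ⌊(a₀+mₖ₊₁)/dₖ₊₁⌋:
  k=1: m=33, d=51, a=1
  k=2: m=18, d=16, a=3
  k=3: m=30, d=15, a=4
  k=4: m=30, d=16, a=3
  k=5: m=18, d=51, a=1
  k=6: m=33, d=1, a=66
d=1 and a=2a₀=66 at k=6, so the next step gives (m, d) = (33, 51) again — its k=1 value — and the period has length 6.

[33; 1, 3, 4, 3, 1, 66]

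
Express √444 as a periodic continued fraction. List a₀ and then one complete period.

a₀ = ⌊√444⌋ = 21.
With m₀=0, d₀=1 and mₖ₊₁ = dₖaₖ − mₖ, dₖ₊₁ = (n − mₖ₊₁²)/dₖ, aₖ₊₁ = ⌊(a₀+mₖ₊₁)/dₖ₊₁⌋:
  k=1: m=21, d=3, a=14
  k=2: m=21, d=1, a=42
d=1 and a=2a₀=42 at k=2, so the next step gives (m, d) = (21, 3) again — its k=1 value — and the period has length 2.

[21; 14, 42]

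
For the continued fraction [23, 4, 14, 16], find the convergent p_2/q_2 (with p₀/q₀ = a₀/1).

Using pₖ = aₖpₖ₋₁ + pₖ₋₂, qₖ = aₖqₖ₋₁ + qₖ₋₂ (with p₋₁=1, p₋₂=0, q₋₁=0, q₋₂=1):
  k=0: a=23, p=23, q=1
  k=1: a=4, p=93, q=4
  k=2: a=14, p=1325, q=57

1325/57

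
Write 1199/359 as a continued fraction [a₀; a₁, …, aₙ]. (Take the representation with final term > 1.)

[3; 2, 1, 16, 2, 3]

1199 = 3*359 + 122
359 = 2*122 + 115
122 = 1*115 + 7
115 = 16*7 + 3
7 = 2*3 + 1
3 = 3*1 + 0  (stop)
So 1199/359 = [3; 2, 1, 16, 2, 3].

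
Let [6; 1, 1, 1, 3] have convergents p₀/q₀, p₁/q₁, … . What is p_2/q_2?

13/2

Using pₖ = aₖpₖ₋₁ + pₖ₋₂, qₖ = aₖqₖ₋₁ + qₖ₋₂ (with p₋₁=1, p₋₂=0, q₋₁=0, q₋₂=1):
  k=0: a=6, p=6, q=1
  k=1: a=1, p=7, q=1
  k=2: a=1, p=13, q=2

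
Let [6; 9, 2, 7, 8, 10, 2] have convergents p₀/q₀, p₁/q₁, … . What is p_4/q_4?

Using pₖ = aₖpₖ₋₁ + pₖ₋₂, qₖ = aₖqₖ₋₁ + qₖ₋₂ (with p₋₁=1, p₋₂=0, q₋₁=0, q₋₂=1):
  k=0: a=6, p=6, q=1
  k=1: a=9, p=55, q=9
  k=2: a=2, p=116, q=19
  k=3: a=7, p=867, q=142
  k=4: a=8, p=7052, q=1155

7052/1155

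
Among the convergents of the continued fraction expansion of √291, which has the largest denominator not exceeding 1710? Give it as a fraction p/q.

9877/579

√291 = [17; 17, 34, …] (period length 2).
Convergents:
  p_0/q_0 = 17/1
  p_1/q_1 = 290/17
  p_2/q_2 = 9877/579
  p_3/q_3 = 168199/9860
q_2 = 579 ≤ 1710 < 9860 = q_3, so the answer is 9877/579.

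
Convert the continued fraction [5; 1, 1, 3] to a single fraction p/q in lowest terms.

Using pₖ = aₖpₖ₋₁ + pₖ₋₂ and qₖ = aₖqₖ₋₁ + qₖ₋₂:
  k=0: a=5, p=5, q=1
  k=1: a=1, p=6, q=1
  k=2: a=1, p=11, q=2
  k=3: a=3, p=39, q=7

39/7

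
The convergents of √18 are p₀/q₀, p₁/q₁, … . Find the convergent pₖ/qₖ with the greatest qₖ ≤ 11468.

19601/4620

√18 = [4; 4, 8, …] (period length 2).
Convergents:
  p_0/q_0 = 4/1
  p_1/q_1 = 17/4
  p_2/q_2 = 140/33
  p_3/q_3 = 577/136
  p_4/q_4 = 4756/1121
  p_5/q_5 = 19601/4620
  p_6/q_6 = 161564/38081
q_5 = 4620 ≤ 11468 < 38081 = q_6, so the answer is 19601/4620.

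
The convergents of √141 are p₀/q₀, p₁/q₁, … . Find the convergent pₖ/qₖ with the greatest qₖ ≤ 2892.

18049/1520

√141 = [11; 1, 6, 1, 22, …] (period length 4).
Convergents:
  p_0/q_0 = 11/1
  p_1/q_1 = 12/1
  p_2/q_2 = 83/7
  p_3/q_3 = 95/8
  p_4/q_4 = 2173/183
  p_5/q_5 = 2268/191
  p_6/q_6 = 15781/1329
  p_7/q_7 = 18049/1520
  p_8/q_8 = 412859/34769
q_7 = 1520 ≤ 2892 < 34769 = q_8, so the answer is 18049/1520.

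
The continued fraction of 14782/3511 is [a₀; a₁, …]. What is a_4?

14782 = 4·3511 + 738   →  a_0 = 4
3511 = 4·738 + 559   →  a_1 = 4
738 = 1·559 + 179   →  a_2 = 1
559 = 3·179 + 22   →  a_3 = 3
179 = 8·22 + 3   →  a_4 = 8

8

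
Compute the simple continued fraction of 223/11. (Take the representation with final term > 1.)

[20; 3, 1, 2]

223 = 20×11 + 3
11 = 3×3 + 2
3 = 1×2 + 1
2 = 2×1 + 0  (stop)
So 223/11 = [20; 3, 1, 2].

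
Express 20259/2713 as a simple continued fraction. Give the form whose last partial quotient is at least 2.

20259 = 7·2713 + 1268
2713 = 2·1268 + 177
1268 = 7·177 + 29
177 = 6·29 + 3
29 = 9·3 + 2
3 = 1·2 + 1
2 = 2·1 + 0  (stop)
So 20259/2713 = [7; 2, 7, 6, 9, 1, 2].

[7; 2, 7, 6, 9, 1, 2]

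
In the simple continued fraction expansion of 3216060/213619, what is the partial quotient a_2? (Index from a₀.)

3216060 = 15·213619 + 11775   →  a_0 = 15
213619 = 18·11775 + 1669   →  a_1 = 18
11775 = 7·1669 + 92   →  a_2 = 7

7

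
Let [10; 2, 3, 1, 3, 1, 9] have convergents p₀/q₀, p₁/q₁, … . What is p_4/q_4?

Using pₖ = aₖpₖ₋₁ + pₖ₋₂, qₖ = aₖqₖ₋₁ + qₖ₋₂ (with p₋₁=1, p₋₂=0, q₋₁=0, q₋₂=1):
  k=0: a=10, p=10, q=1
  k=1: a=2, p=21, q=2
  k=2: a=3, p=73, q=7
  k=3: a=1, p=94, q=9
  k=4: a=3, p=355, q=34

355/34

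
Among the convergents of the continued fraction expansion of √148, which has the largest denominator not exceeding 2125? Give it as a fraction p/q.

√148 = [12; 6, 24, …] (period length 2).
Convergents:
  p_0/q_0 = 12/1
  p_1/q_1 = 73/6
  p_2/q_2 = 1764/145
  p_3/q_3 = 10657/876
  p_4/q_4 = 257532/21169
q_3 = 876 ≤ 2125 < 21169 = q_4, so the answer is 10657/876.

10657/876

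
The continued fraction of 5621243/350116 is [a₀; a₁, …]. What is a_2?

5621243 = 16·350116 + 19387   →  a_0 = 16
350116 = 18·19387 + 1150   →  a_1 = 18
19387 = 16·1150 + 987   →  a_2 = 16

16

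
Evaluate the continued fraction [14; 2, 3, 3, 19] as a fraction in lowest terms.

Fold from the inside: start with 19/1.
  3 + 1/19 = 58/19
  3 + 19/58 = 193/58
  2 + 58/193 = 444/193
  14 + 193/444 = 6409/444

6409/444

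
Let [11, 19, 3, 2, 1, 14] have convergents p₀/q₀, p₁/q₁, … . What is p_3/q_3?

1492/135

Using pₖ = aₖpₖ₋₁ + pₖ₋₂, qₖ = aₖqₖ₋₁ + qₖ₋₂ (with p₋₁=1, p₋₂=0, q₋₁=0, q₋₂=1):
  k=0: a=11, p=11, q=1
  k=1: a=19, p=210, q=19
  k=2: a=3, p=641, q=58
  k=3: a=2, p=1492, q=135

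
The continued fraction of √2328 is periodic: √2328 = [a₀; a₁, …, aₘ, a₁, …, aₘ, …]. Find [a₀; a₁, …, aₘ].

[48; 4, 96]

a₀ = ⌊√2328⌋ = 48.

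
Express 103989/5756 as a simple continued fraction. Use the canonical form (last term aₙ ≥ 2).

[18; 15, 9, 3, 2, 2, 2]

103989 = 18·5756 + 381
5756 = 15·381 + 41
381 = 9·41 + 12
41 = 3·12 + 5
12 = 2·5 + 2
5 = 2·2 + 1
2 = 2·1 + 0  (stop)
So 103989/5756 = [18; 15, 9, 3, 2, 2, 2].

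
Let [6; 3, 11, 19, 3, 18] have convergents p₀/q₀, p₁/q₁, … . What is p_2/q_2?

Using pₖ = aₖpₖ₋₁ + pₖ₋₂, qₖ = aₖqₖ₋₁ + qₖ₋₂ (with p₋₁=1, p₋₂=0, q₋₁=0, q₋₂=1):
  k=0: a=6, p=6, q=1
  k=1: a=3, p=19, q=3
  k=2: a=11, p=215, q=34

215/34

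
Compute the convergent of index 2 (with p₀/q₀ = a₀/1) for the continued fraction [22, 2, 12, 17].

562/25

Using pₖ = aₖpₖ₋₁ + pₖ₋₂, qₖ = aₖqₖ₋₁ + qₖ₋₂ (with p₋₁=1, p₋₂=0, q₋₁=0, q₋₂=1):
  k=0: a=22, p=22, q=1
  k=1: a=2, p=45, q=2
  k=2: a=12, p=562, q=25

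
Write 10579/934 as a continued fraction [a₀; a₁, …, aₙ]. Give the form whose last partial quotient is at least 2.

10579 = 11·934 + 305
934 = 3·305 + 19
305 = 16·19 + 1
19 = 19·1 + 0  (stop)
So 10579/934 = [11; 3, 16, 19].

[11; 3, 16, 19]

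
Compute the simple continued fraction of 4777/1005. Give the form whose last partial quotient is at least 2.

[4; 1, 3, 19, 13]

4777 = 4*1005 + 757
1005 = 1*757 + 248
757 = 3*248 + 13
248 = 19*13 + 1
13 = 13*1 + 0  (stop)
So 4777/1005 = [4; 1, 3, 19, 13].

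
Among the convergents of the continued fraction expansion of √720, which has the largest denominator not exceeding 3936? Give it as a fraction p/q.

√720 = [26; 1, 4, 1, 52, …] (period length 4).
Convergents:
  p_0/q_0 = 26/1
  p_1/q_1 = 27/1
  p_2/q_2 = 134/5
  p_3/q_3 = 161/6
  p_4/q_4 = 8506/317
  p_5/q_5 = 8667/323
  p_6/q_6 = 43174/1609
  p_7/q_7 = 51841/1932
  p_8/q_8 = 2738906/102073
q_7 = 1932 ≤ 3936 < 102073 = q_8, so the answer is 51841/1932.

51841/1932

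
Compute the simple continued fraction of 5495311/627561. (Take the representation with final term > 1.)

[8; 1, 3, 9, 5, 10, 19, 17]

5495311 = 8*627561 + 474823
627561 = 1*474823 + 152738
474823 = 3*152738 + 16609
152738 = 9*16609 + 3257
16609 = 5*3257 + 324
3257 = 10*324 + 17
324 = 19*17 + 1
17 = 17*1 + 0  (stop)
So 5495311/627561 = [8; 1, 3, 9, 5, 10, 19, 17].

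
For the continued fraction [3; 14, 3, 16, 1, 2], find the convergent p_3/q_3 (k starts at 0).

Using pₖ = aₖpₖ₋₁ + pₖ₋₂, qₖ = aₖqₖ₋₁ + qₖ₋₂ (with p₋₁=1, p₋₂=0, q₋₁=0, q₋₂=1):
  k=0: a=3, p=3, q=1
  k=1: a=14, p=43, q=14
  k=2: a=3, p=132, q=43
  k=3: a=16, p=2155, q=702

2155/702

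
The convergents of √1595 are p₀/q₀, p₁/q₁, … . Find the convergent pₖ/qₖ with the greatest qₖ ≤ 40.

√1595 = [39; 1, 14, 1, 78, …] (period length 4).
Convergents:
  p_0/q_0 = 39/1
  p_1/q_1 = 40/1
  p_2/q_2 = 599/15
  p_3/q_3 = 639/16
  p_4/q_4 = 50441/1263
q_3 = 16 ≤ 40 < 1263 = q_4, so the answer is 639/16.

639/16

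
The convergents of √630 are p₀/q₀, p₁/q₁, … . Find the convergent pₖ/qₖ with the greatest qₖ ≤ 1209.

12575/501

√630 = [25; 10, 50, …] (period length 2).
Convergents:
  p_0/q_0 = 25/1
  p_1/q_1 = 251/10
  p_2/q_2 = 12575/501
  p_3/q_3 = 126001/5020
q_2 = 501 ≤ 1209 < 5020 = q_3, so the answer is 12575/501.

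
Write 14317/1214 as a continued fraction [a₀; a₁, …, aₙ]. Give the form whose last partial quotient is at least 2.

14317 = 11·1214 + 963
1214 = 1·963 + 251
963 = 3·251 + 210
251 = 1·210 + 41
210 = 5·41 + 5
41 = 8·5 + 1
5 = 5·1 + 0  (stop)
So 14317/1214 = [11; 1, 3, 1, 5, 8, 5].

[11; 1, 3, 1, 5, 8, 5]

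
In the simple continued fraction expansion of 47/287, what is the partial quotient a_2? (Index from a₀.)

47 = 0·287 + 47   →  a_0 = 0
287 = 6·47 + 5   →  a_1 = 6
47 = 9·5 + 2   →  a_2 = 9

9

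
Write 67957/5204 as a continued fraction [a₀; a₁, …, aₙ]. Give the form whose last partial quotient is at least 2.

67957 = 13·5204 + 305
5204 = 17·305 + 19
305 = 16·19 + 1
19 = 19·1 + 0  (stop)
So 67957/5204 = [13; 17, 16, 19].

[13; 17, 16, 19]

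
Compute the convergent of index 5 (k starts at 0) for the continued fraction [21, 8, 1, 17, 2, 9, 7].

Using pₖ = aₖpₖ₋₁ + pₖ₋₂, qₖ = aₖqₖ₋₁ + qₖ₋₂ (with p₋₁=1, p₋₂=0, q₋₁=0, q₋₂=1):
  k=0: a=21, p=21, q=1
  k=1: a=8, p=169, q=8
  k=2: a=1, p=190, q=9
  k=3: a=17, p=3399, q=161
  k=4: a=2, p=6988, q=331
  k=5: a=9, p=66291, q=3140

66291/3140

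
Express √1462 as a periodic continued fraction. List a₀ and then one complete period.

[38; 4, 4, 4, 76]

a₀ = ⌊√1462⌋ = 38.
With m₀=0, d₀=1 and mₖ₊₁ = dₖaₖ − mₖ, dₖ₊₁ = (n − mₖ₊₁²)/dₖ, aₖ₊₁ = ⌊(a₀+mₖ₊₁)/dₖ₊₁⌋:
  k=1: m=38, d=18, a=4
  k=2: m=34, d=17, a=4
  k=3: m=34, d=18, a=4
  k=4: m=38, d=1, a=76
d=1 and a=2a₀=76 at k=4, so the next step gives (m, d) = (38, 18) again — its k=1 value — and the period has length 4.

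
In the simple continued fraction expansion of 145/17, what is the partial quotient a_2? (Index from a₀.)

145 = 8·17 + 9   →  a_0 = 8
17 = 1·9 + 8   →  a_1 = 1
9 = 1·8 + 1   →  a_2 = 1

1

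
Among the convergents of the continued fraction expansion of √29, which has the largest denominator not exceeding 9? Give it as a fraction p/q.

27/5

√29 = [5; 2, 1, 1, 2, 10, …] (period length 5).
Convergents:
  p_0/q_0 = 5/1
  p_1/q_1 = 11/2
  p_2/q_2 = 16/3
  p_3/q_3 = 27/5
  p_4/q_4 = 70/13
q_3 = 5 ≤ 9 < 13 = q_4, so the answer is 27/5.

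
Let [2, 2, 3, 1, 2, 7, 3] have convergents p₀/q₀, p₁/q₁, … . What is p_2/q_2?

Using pₖ = aₖpₖ₋₁ + pₖ₋₂, qₖ = aₖqₖ₋₁ + qₖ₋₂ (with p₋₁=1, p₋₂=0, q₋₁=0, q₋₂=1):
  k=0: a=2, p=2, q=1
  k=1: a=2, p=5, q=2
  k=2: a=3, p=17, q=7

17/7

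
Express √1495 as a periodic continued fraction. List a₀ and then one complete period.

a₀ = ⌊√1495⌋ = 38.
With m₀=0, d₀=1 and mₖ₊₁ = dₖaₖ − mₖ, dₖ₊₁ = (n − mₖ₊₁²)/dₖ, aₖ₊₁ = ⌊(a₀+mₖ₊₁)/dₖ₊₁⌋:
  k=1: m=38, d=51, a=1
  k=2: m=13, d=26, a=1
  k=3: m=13, d=51, a=1
  k=4: m=38, d=1, a=76
d=1 and a=2a₀=76 at k=4, so the next step gives (m, d) = (38, 51) again — its k=1 value — and the period has length 4.

[38; 1, 1, 1, 76]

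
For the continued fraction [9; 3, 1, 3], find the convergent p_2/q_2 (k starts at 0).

Using pₖ = aₖpₖ₋₁ + pₖ₋₂, qₖ = aₖqₖ₋₁ + qₖ₋₂ (with p₋₁=1, p₋₂=0, q₋₁=0, q₋₂=1):
  k=0: a=9, p=9, q=1
  k=1: a=3, p=28, q=3
  k=2: a=1, p=37, q=4

37/4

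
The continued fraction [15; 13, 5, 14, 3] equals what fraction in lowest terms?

43373/2877

Using pₖ = aₖpₖ₋₁ + pₖ₋₂ and qₖ = aₖqₖ₋₁ + qₖ₋₂:
  k=0: a=15, p=15, q=1
  k=1: a=13, p=196, q=13
  k=2: a=5, p=995, q=66
  k=3: a=14, p=14126, q=937
  k=4: a=3, p=43373, q=2877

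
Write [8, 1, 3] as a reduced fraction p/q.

Fold from the inside: start with 3/1.
  1 + 1/3 = 4/3
  8 + 3/4 = 35/4

35/4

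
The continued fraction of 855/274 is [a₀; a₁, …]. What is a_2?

855 = 3·274 + 33   →  a_0 = 3
274 = 8·33 + 10   →  a_1 = 8
33 = 3·10 + 3   →  a_2 = 3

3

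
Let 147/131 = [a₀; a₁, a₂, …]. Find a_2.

5

147 = 1·131 + 16   →  a_0 = 1
131 = 8·16 + 3   →  a_1 = 8
16 = 5·3 + 1   →  a_2 = 5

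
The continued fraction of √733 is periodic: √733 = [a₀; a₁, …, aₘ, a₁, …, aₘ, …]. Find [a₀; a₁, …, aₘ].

a₀ = ⌊√733⌋ = 27.

[27; 13, 1, 1, 13, 54]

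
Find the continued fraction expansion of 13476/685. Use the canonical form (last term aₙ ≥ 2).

13476 = 19×685 + 461
685 = 1×461 + 224
461 = 2×224 + 13
224 = 17×13 + 3
13 = 4×3 + 1
3 = 3×1 + 0  (stop)
So 13476/685 = [19; 1, 2, 17, 4, 3].

[19; 1, 2, 17, 4, 3]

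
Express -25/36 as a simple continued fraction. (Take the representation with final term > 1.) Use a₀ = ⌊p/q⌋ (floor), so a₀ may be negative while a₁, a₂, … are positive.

[-1; 3, 3, 1, 2]

-25 = -1×36 + 11
36 = 3×11 + 3
11 = 3×3 + 2
3 = 1×2 + 1
2 = 2×1 + 0  (stop)
So -25/36 = [-1; 3, 3, 1, 2].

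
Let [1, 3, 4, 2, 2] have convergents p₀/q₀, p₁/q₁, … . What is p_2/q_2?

17/13

Using pₖ = aₖpₖ₋₁ + pₖ₋₂, qₖ = aₖqₖ₋₁ + qₖ₋₂ (with p₋₁=1, p₋₂=0, q₋₁=0, q₋₂=1):
  k=0: a=1, p=1, q=1
  k=1: a=3, p=4, q=3
  k=2: a=4, p=17, q=13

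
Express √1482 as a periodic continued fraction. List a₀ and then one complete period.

a₀ = ⌊√1482⌋ = 38.
With m₀=0, d₀=1 and mₖ₊₁ = dₖaₖ − mₖ, dₖ₊₁ = (n − mₖ₊₁²)/dₖ, aₖ₊₁ = ⌊(a₀+mₖ₊₁)/dₖ₊₁⌋:
  k=1: m=38, d=38, a=2
  k=2: m=38, d=1, a=76
d=1 and a=2a₀=76 at k=2, so the next step gives (m, d) = (38, 38) again — its k=1 value — and the period has length 2.

[38; 2, 76]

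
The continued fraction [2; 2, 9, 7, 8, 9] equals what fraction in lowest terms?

Using pₖ = aₖpₖ₋₁ + pₖ₋₂ and qₖ = aₖqₖ₋₁ + qₖ₋₂:
  k=0: a=2, p=2, q=1
  k=1: a=2, p=5, q=2
  k=2: a=9, p=47, q=19
  k=3: a=7, p=334, q=135
  k=4: a=8, p=2719, q=1099
  k=5: a=9, p=24805, q=10026

24805/10026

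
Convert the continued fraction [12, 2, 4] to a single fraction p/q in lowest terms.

Using pₖ = aₖpₖ₋₁ + pₖ₋₂ and qₖ = aₖqₖ₋₁ + qₖ₋₂:
  k=0: a=12, p=12, q=1
  k=1: a=2, p=25, q=2
  k=2: a=4, p=112, q=9

112/9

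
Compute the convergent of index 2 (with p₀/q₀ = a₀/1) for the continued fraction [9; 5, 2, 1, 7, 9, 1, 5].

Using pₖ = aₖpₖ₋₁ + pₖ₋₂, qₖ = aₖqₖ₋₁ + qₖ₋₂ (with p₋₁=1, p₋₂=0, q₋₁=0, q₋₂=1):
  k=0: a=9, p=9, q=1
  k=1: a=5, p=46, q=5
  k=2: a=2, p=101, q=11

101/11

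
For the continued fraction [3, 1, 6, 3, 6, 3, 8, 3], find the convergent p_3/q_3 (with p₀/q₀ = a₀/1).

Using pₖ = aₖpₖ₋₁ + pₖ₋₂, qₖ = aₖqₖ₋₁ + qₖ₋₂ (with p₋₁=1, p₋₂=0, q₋₁=0, q₋₂=1):
  k=0: a=3, p=3, q=1
  k=1: a=1, p=4, q=1
  k=2: a=6, p=27, q=7
  k=3: a=3, p=85, q=22

85/22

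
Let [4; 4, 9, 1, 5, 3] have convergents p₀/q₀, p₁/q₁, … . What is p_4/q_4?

Using pₖ = aₖpₖ₋₁ + pₖ₋₂, qₖ = aₖqₖ₋₁ + qₖ₋₂ (with p₋₁=1, p₋₂=0, q₋₁=0, q₋₂=1):
  k=0: a=4, p=4, q=1
  k=1: a=4, p=17, q=4
  k=2: a=9, p=157, q=37
  k=3: a=1, p=174, q=41
  k=4: a=5, p=1027, q=242

1027/242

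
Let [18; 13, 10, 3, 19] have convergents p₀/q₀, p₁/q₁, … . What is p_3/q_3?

Using pₖ = aₖpₖ₋₁ + pₖ₋₂, qₖ = aₖqₖ₋₁ + qₖ₋₂ (with p₋₁=1, p₋₂=0, q₋₁=0, q₋₂=1):
  k=0: a=18, p=18, q=1
  k=1: a=13, p=235, q=13
  k=2: a=10, p=2368, q=131
  k=3: a=3, p=7339, q=406

7339/406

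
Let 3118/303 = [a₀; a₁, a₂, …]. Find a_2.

3118 = 10·303 + 88   →  a_0 = 10
303 = 3·88 + 39   →  a_1 = 3
88 = 2·39 + 10   →  a_2 = 2

2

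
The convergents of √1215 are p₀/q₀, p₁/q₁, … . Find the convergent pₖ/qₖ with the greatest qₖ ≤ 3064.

102026/2927

√1215 = [34; 1, 5, 1, 68, …] (period length 4).
Convergents:
  p_0/q_0 = 34/1
  p_1/q_1 = 35/1
  p_2/q_2 = 209/6
  p_3/q_3 = 244/7
  p_4/q_4 = 16801/482
  p_5/q_5 = 17045/489
  p_6/q_6 = 102026/2927
  p_7/q_7 = 119071/3416
q_6 = 2927 ≤ 3064 < 3416 = q_7, so the answer is 102026/2927.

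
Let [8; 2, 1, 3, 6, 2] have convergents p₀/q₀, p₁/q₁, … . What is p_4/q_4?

577/69

Using pₖ = aₖpₖ₋₁ + pₖ₋₂, qₖ = aₖqₖ₋₁ + qₖ₋₂ (with p₋₁=1, p₋₂=0, q₋₁=0, q₋₂=1):
  k=0: a=8, p=8, q=1
  k=1: a=2, p=17, q=2
  k=2: a=1, p=25, q=3
  k=3: a=3, p=92, q=11
  k=4: a=6, p=577, q=69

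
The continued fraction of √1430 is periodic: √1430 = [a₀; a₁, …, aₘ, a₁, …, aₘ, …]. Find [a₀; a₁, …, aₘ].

a₀ = ⌊√1430⌋ = 37.
With m₀=0, d₀=1 and mₖ₊₁ = dₖaₖ − mₖ, dₖ₊₁ = (n − mₖ₊₁²)/dₖ, aₖ₊₁ = ⌊(a₀+mₖ₊₁)/dₖ₊₁⌋:
  k=1: m=37, d=61, a=1
  k=2: m=24, d=14, a=4
  k=3: m=32, d=29, a=2
  k=4: m=26, d=26, a=2
  k=5: m=26, d=29, a=2
  k=6: m=32, d=14, a=4
  k=7: m=24, d=61, a=1
  k=8: m=37, d=1, a=74
d=1 and a=2a₀=74 at k=8, so the next step gives (m, d) = (37, 61) again — its k=1 value — and the period has length 8.

[37; 1, 4, 2, 2, 2, 4, 1, 74]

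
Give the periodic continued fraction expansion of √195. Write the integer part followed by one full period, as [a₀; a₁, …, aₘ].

[13; 1, 26]

a₀ = ⌊√195⌋ = 13.
With m₀=0, d₀=1 and mₖ₊₁ = dₖaₖ − mₖ, dₖ₊₁ = (n − mₖ₊₁²)/dₖ, aₖ₊₁ = ⌊(a₀+mₖ₊₁)/dₖ₊₁⌋:
  k=1: m=13, d=26, a=1
  k=2: m=13, d=1, a=26
d=1 and a=2a₀=26 at k=2, so the next step gives (m, d) = (13, 26) again — its k=1 value — and the period has length 2.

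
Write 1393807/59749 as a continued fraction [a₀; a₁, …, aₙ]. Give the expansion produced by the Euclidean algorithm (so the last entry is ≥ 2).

1393807 = 23*59749 + 19580
59749 = 3*19580 + 1009
19580 = 19*1009 + 409
1009 = 2*409 + 191
409 = 2*191 + 27
191 = 7*27 + 2
27 = 13*2 + 1
2 = 2*1 + 0  (stop)
So 1393807/59749 = [23; 3, 19, 2, 2, 7, 13, 2].

[23; 3, 19, 2, 2, 7, 13, 2]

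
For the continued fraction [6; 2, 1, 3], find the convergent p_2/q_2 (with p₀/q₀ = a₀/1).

Using pₖ = aₖpₖ₋₁ + pₖ₋₂, qₖ = aₖqₖ₋₁ + qₖ₋₂ (with p₋₁=1, p₋₂=0, q₋₁=0, q₋₂=1):
  k=0: a=6, p=6, q=1
  k=1: a=2, p=13, q=2
  k=2: a=1, p=19, q=3

19/3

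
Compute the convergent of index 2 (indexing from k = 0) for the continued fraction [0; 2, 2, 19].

2/5

Using pₖ = aₖpₖ₋₁ + pₖ₋₂, qₖ = aₖqₖ₋₁ + qₖ₋₂ (with p₋₁=1, p₋₂=0, q₋₁=0, q₋₂=1):
  k=0: a=0, p=0, q=1
  k=1: a=2, p=1, q=2
  k=2: a=2, p=2, q=5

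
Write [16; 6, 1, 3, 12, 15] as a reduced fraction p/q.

Fold from the inside: start with 15/1.
  12 + 1/15 = 181/15
  3 + 15/181 = 558/181
  1 + 181/558 = 739/558
  6 + 558/739 = 4992/739
  16 + 739/4992 = 80611/4992

80611/4992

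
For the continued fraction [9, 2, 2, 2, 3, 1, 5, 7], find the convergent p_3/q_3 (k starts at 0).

Using pₖ = aₖpₖ₋₁ + pₖ₋₂, qₖ = aₖqₖ₋₁ + qₖ₋₂ (with p₋₁=1, p₋₂=0, q₋₁=0, q₋₂=1):
  k=0: a=9, p=9, q=1
  k=1: a=2, p=19, q=2
  k=2: a=2, p=47, q=5
  k=3: a=2, p=113, q=12

113/12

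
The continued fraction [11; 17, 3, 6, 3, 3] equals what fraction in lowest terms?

Using pₖ = aₖpₖ₋₁ + pₖ₋₂ and qₖ = aₖqₖ₋₁ + qₖ₋₂:
  k=0: a=11, p=11, q=1
  k=1: a=17, p=188, q=17
  k=2: a=3, p=575, q=52
  k=3: a=6, p=3638, q=329
  k=4: a=3, p=11489, q=1039
  k=5: a=3, p=38105, q=3446

38105/3446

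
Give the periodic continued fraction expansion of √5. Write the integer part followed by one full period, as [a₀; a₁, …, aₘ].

[2; 4]

a₀ = ⌊√5⌋ = 2.
With m₀=0, d₀=1 and mₖ₊₁ = dₖaₖ − mₖ, dₖ₊₁ = (n − mₖ₊₁²)/dₖ, aₖ₊₁ = ⌊(a₀+mₖ₊₁)/dₖ₊₁⌋:
  k=1: m=2, d=1, a=4
d=1 and a=2a₀=4 at k=1, so the next step gives (m, d) = (2, 1) again — its k=1 value — and the period has length 1.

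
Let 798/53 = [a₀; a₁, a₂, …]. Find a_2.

798 = 15·53 + 3   →  a_0 = 15
53 = 17·3 + 2   →  a_1 = 17
3 = 1·2 + 1   →  a_2 = 1

1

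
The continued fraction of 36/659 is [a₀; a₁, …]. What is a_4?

36 = 0·659 + 36   →  a_0 = 0
659 = 18·36 + 11   →  a_1 = 18
36 = 3·11 + 3   →  a_2 = 3
11 = 3·3 + 2   →  a_3 = 3
3 = 1·2 + 1   →  a_4 = 1

1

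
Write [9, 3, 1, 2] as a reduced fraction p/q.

Fold from the inside: start with 2/1.
  1 + 1/2 = 3/2
  3 + 2/3 = 11/3
  9 + 3/11 = 102/11

102/11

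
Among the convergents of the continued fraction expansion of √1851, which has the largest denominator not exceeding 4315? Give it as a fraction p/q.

159143/3699

√1851 = [43; 43, 86, …] (period length 2).
Convergents:
  p_0/q_0 = 43/1
  p_1/q_1 = 1850/43
  p_2/q_2 = 159143/3699
  p_3/q_3 = 6844999/159100
q_2 = 3699 ≤ 4315 < 159100 = q_3, so the answer is 159143/3699.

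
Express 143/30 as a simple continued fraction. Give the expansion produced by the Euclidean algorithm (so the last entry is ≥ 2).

[4; 1, 3, 3, 2]

143 = 4·30 + 23
30 = 1·23 + 7
23 = 3·7 + 2
7 = 3·2 + 1
2 = 2·1 + 0  (stop)
So 143/30 = [4; 1, 3, 3, 2].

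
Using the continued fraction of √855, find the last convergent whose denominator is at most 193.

3041/104

√855 = [29; 4, 6, 4, 58, …] (period length 4).
Convergents:
  p_0/q_0 = 29/1
  p_1/q_1 = 117/4
  p_2/q_2 = 731/25
  p_3/q_3 = 3041/104
  p_4/q_4 = 177109/6057
q_3 = 104 ≤ 193 < 6057 = q_4, so the answer is 3041/104.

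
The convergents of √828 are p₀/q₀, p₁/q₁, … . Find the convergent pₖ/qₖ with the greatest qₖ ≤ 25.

√828 = [28; 1, 3, 2, 3, 1, 56, …] (period length 6).
Convergents:
  p_0/q_0 = 28/1
  p_1/q_1 = 29/1
  p_2/q_2 = 115/4
  p_3/q_3 = 259/9
  p_4/q_4 = 892/31
q_3 = 9 ≤ 25 < 31 = q_4, so the answer is 259/9.

259/9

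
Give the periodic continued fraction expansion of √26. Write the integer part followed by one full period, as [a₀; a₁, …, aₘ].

a₀ = ⌊√26⌋ = 5.
With m₀=0, d₀=1 and mₖ₊₁ = dₖaₖ − mₖ, dₖ₊₁ = (n − mₖ₊₁²)/dₖ, aₖ₊₁ = ⌊(a₀+mₖ₊₁)/dₖ₊₁⌋:
  k=1: m=5, d=1, a=10
d=1 and a=2a₀=10 at k=1, so the next step gives (m, d) = (5, 1) again — its k=1 value — and the period has length 1.

[5; 10]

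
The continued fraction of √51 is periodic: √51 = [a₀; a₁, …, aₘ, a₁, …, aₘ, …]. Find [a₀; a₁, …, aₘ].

a₀ = ⌊√51⌋ = 7.

[7; 7, 14]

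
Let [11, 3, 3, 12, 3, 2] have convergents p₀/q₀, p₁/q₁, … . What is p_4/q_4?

Using pₖ = aₖpₖ₋₁ + pₖ₋₂, qₖ = aₖqₖ₋₁ + qₖ₋₂ (with p₋₁=1, p₋₂=0, q₋₁=0, q₋₂=1):
  k=0: a=11, p=11, q=1
  k=1: a=3, p=34, q=3
  k=2: a=3, p=113, q=10
  k=3: a=12, p=1390, q=123
  k=4: a=3, p=4283, q=379

4283/379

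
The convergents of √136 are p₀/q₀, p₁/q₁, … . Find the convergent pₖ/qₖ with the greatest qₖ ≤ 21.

35/3

√136 = [11; 1, 1, 1, 22, …] (period length 4).
Convergents:
  p_0/q_0 = 11/1
  p_1/q_1 = 12/1
  p_2/q_2 = 23/2
  p_3/q_3 = 35/3
  p_4/q_4 = 793/68
q_3 = 3 ≤ 21 < 68 = q_4, so the answer is 35/3.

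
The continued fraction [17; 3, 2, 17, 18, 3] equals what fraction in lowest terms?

116358/6731

Using pₖ = aₖpₖ₋₁ + pₖ₋₂ and qₖ = aₖqₖ₋₁ + qₖ₋₂:
  k=0: a=17, p=17, q=1
  k=1: a=3, p=52, q=3
  k=2: a=2, p=121, q=7
  k=3: a=17, p=2109, q=122
  k=4: a=18, p=38083, q=2203
  k=5: a=3, p=116358, q=6731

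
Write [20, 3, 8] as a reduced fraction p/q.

Fold from the inside: start with 8/1.
  3 + 1/8 = 25/8
  20 + 8/25 = 508/25

508/25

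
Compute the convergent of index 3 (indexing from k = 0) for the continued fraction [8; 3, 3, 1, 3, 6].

Using pₖ = aₖpₖ₋₁ + pₖ₋₂, qₖ = aₖqₖ₋₁ + qₖ₋₂ (with p₋₁=1, p₋₂=0, q₋₁=0, q₋₂=1):
  k=0: a=8, p=8, q=1
  k=1: a=3, p=25, q=3
  k=2: a=3, p=83, q=10
  k=3: a=1, p=108, q=13

108/13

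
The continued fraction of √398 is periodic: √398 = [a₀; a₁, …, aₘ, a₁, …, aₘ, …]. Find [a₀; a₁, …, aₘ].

[19; 1, 18, 1, 38]

a₀ = ⌊√398⌋ = 19.
With m₀=0, d₀=1 and mₖ₊₁ = dₖaₖ − mₖ, dₖ₊₁ = (n − mₖ₊₁²)/dₖ, aₖ₊₁ = ⌊(a₀+mₖ₊₁)/dₖ₊₁⌋:
  k=1: m=19, d=37, a=1
  k=2: m=18, d=2, a=18
  k=3: m=18, d=37, a=1
  k=4: m=19, d=1, a=38
d=1 and a=2a₀=38 at k=4, so the next step gives (m, d) = (19, 37) again — its k=1 value — and the period has length 4.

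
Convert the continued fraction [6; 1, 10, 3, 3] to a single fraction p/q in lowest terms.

781/113

Using pₖ = aₖpₖ₋₁ + pₖ₋₂ and qₖ = aₖqₖ₋₁ + qₖ₋₂:
  k=0: a=6, p=6, q=1
  k=1: a=1, p=7, q=1
  k=2: a=10, p=76, q=11
  k=3: a=3, p=235, q=34
  k=4: a=3, p=781, q=113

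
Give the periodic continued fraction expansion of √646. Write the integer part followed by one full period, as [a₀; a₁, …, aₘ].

[25; 2, 2, 2, 50]

a₀ = ⌊√646⌋ = 25.
With m₀=0, d₀=1 and mₖ₊₁ = dₖaₖ − mₖ, dₖ₊₁ = (n − mₖ₊₁²)/dₖ, aₖ₊₁ = ⌊(a₀+mₖ₊₁)/dₖ₊₁⌋:
  k=1: m=25, d=21, a=2
  k=2: m=17, d=17, a=2
  k=3: m=17, d=21, a=2
  k=4: m=25, d=1, a=50
d=1 and a=2a₀=50 at k=4, so the next step gives (m, d) = (25, 21) again — its k=1 value — and the period has length 4.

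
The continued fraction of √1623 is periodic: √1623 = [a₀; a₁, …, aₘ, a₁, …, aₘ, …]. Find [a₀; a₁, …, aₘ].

[40; 3, 2, 26, 2, 3, 80]

a₀ = ⌊√1623⌋ = 40.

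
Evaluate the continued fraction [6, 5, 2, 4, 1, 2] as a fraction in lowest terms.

1045/169

Fold from the inside: start with 2/1.
  1 + 1/2 = 3/2
  4 + 2/3 = 14/3
  2 + 3/14 = 31/14
  5 + 14/31 = 169/31
  6 + 31/169 = 1045/169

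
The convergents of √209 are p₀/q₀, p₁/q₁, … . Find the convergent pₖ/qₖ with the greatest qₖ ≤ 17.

159/11

√209 = [14; 2, 5, 3, 2, 3, 5, 2, 28, …] (period length 8).
Convergents:
  p_0/q_0 = 14/1
  p_1/q_1 = 29/2
  p_2/q_2 = 159/11
  p_3/q_3 = 506/35
q_2 = 11 ≤ 17 < 35 = q_3, so the answer is 159/11.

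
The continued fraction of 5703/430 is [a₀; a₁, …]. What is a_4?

5703 = 13·430 + 113   →  a_0 = 13
430 = 3·113 + 91   →  a_1 = 3
113 = 1·91 + 22   →  a_2 = 1
91 = 4·22 + 3   →  a_3 = 4
22 = 7·3 + 1   →  a_4 = 7

7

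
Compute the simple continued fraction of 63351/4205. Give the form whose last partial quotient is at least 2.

[15; 15, 4, 4, 16]

63351 = 15·4205 + 276
4205 = 15·276 + 65
276 = 4·65 + 16
65 = 4·16 + 1
16 = 16·1 + 0  (stop)
So 63351/4205 = [15; 15, 4, 4, 16].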